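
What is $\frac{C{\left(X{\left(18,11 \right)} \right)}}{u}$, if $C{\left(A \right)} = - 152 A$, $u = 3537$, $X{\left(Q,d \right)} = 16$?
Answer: $- \frac{2432}{3537} \approx -0.68759$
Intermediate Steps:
$\frac{C{\left(X{\left(18,11 \right)} \right)}}{u} = \frac{\left(-152\right) 16}{3537} = \left(-2432\right) \frac{1}{3537} = - \frac{2432}{3537}$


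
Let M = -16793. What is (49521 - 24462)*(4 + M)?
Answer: -420715551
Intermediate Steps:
(49521 - 24462)*(4 + M) = (49521 - 24462)*(4 - 16793) = 25059*(-16789) = -420715551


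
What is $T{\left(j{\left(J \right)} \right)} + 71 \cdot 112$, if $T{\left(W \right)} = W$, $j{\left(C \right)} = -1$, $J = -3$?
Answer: $7951$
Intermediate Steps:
$T{\left(j{\left(J \right)} \right)} + 71 \cdot 112 = -1 + 71 \cdot 112 = -1 + 7952 = 7951$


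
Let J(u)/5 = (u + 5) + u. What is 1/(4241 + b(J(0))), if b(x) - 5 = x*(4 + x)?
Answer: 1/4971 ≈ 0.00020117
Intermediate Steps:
J(u) = 25 + 10*u (J(u) = 5*((u + 5) + u) = 5*((5 + u) + u) = 5*(5 + 2*u) = 25 + 10*u)
b(x) = 5 + x*(4 + x)
1/(4241 + b(J(0))) = 1/(4241 + (5 + (25 + 10*0)**2 + 4*(25 + 10*0))) = 1/(4241 + (5 + (25 + 0)**2 + 4*(25 + 0))) = 1/(4241 + (5 + 25**2 + 4*25)) = 1/(4241 + (5 + 625 + 100)) = 1/(4241 + 730) = 1/4971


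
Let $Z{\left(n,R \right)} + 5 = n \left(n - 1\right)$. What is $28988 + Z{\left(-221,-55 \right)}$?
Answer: $78045$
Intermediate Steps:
$Z{\left(n,R \right)} = -5 + n \left(-1 + n\right)$ ($Z{\left(n,R \right)} = -5 + n \left(n - 1\right) = -5 + n \left(-1 + n\right)$)
$28988 + Z{\left(-221,-55 \right)} = 28988 - \left(-216 - 48841\right) = 28988 + \left(-5 + 48841 + 221\right) = 28988 + 49057 = 78045$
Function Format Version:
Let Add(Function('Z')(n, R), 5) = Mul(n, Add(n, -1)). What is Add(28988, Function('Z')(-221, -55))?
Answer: 78045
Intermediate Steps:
Function('Z')(n, R) = Add(-5, Mul(n, Add(-1, n))) (Function('Z')(n, R) = Add(-5, Mul(n, Add(n, -1))) = Add(-5, Mul(n, Add(-1, n))))
Add(28988, Function('Z')(-221, -55)) = Add(28988, Add(-5, Pow(-221, 2), Mul(-1, -221))) = Add(28988, Add(-5, 48841, 221)) = Add(28988, 49057) = 78045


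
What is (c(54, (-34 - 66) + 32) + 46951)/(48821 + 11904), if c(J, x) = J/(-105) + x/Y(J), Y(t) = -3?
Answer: 4932181/6376125 ≈ 0.77354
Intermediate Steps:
c(J, x) = -x/3 - J/105 (c(J, x) = J/(-105) + x/(-3) = J*(-1/105) + x*(-⅓) = -J/105 - x/3 = -x/3 - J/105)
(c(54, (-34 - 66) + 32) + 46951)/(48821 + 11904) = ((-((-34 - 66) + 32)/3 - 1/105*54) + 46951)/(48821 + 11904) = ((-(-100 + 32)/3 - 18/35) + 46951)/60725 = ((-⅓*(-68) - 18/35) + 46951)*(1/60725) = ((68/3 - 18/35) + 46951)*(1/60725) = (2326/105 + 46951)*(1/60725) = (4932181/105)*(1/60725) = 4932181/6376125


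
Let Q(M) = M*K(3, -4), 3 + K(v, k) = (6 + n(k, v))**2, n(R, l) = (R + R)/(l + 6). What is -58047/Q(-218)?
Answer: 4701807/408314 ≈ 11.515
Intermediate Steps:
n(R, l) = 2*R/(6 + l) (n(R, l) = (2*R)/(6 + l) = 2*R/(6 + l))
K(v, k) = -3 + (6 + 2*k/(6 + v))**2
Q(M) = 1873*M/81 (Q(M) = M*(-3 + 4*(18 - 4 + 3*3)**2/(6 + 3)**2) = M*(-3 + 4*(18 - 4 + 9)**2/9**2) = M*(-3 + 4*(1/81)*23**2) = M*(-3 + 4*(1/81)*529) = M*(-3 + 2116/81) = M*(1873/81) = 1873*M/81)
-58047/Q(-218) = -58047/((1873/81)*(-218)) = -58047/(-408314/81) = -58047*(-81/408314) = 4701807/408314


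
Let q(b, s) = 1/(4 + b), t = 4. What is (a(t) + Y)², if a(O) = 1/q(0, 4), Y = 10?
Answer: 196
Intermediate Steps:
a(O) = 4 (a(O) = 1/(1/(4 + 0)) = 1/(1/4) = 1/(¼) = 4)
(a(t) + Y)² = (4 + 10)² = 14² = 196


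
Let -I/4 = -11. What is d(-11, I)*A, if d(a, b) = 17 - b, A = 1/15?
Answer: -9/5 ≈ -1.8000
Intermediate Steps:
A = 1/15 ≈ 0.066667
I = 44 (I = -4*(-11) = 44)
d(-11, I)*A = (17 - 1*44)*(1/15) = (17 - 44)*(1/15) = -27*1/15 = -9/5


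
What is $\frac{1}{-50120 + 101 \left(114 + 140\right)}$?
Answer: $- \frac{1}{24466} \approx -4.0873 \cdot 10^{-5}$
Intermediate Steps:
$\frac{1}{-50120 + 101 \left(114 + 140\right)} = \frac{1}{-50120 + 101 \cdot 254} = \frac{1}{-50120 + 25654} = \frac{1}{-24466} = - \frac{1}{24466}$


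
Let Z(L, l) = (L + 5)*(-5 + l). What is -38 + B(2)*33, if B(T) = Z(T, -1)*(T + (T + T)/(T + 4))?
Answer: -3734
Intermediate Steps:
Z(L, l) = (-5 + l)*(5 + L) (Z(L, l) = (5 + L)*(-5 + l) = (-5 + l)*(5 + L))
B(T) = (-30 - 6*T)*(T + 2*T/(4 + T)) (B(T) = (-25 - 5*T + 5*(-1) + T*(-1))*(T + (T + T)/(T + 4)) = (-25 - 5*T - 5 - T)*(T + (2*T)/(4 + T)) = (-30 - 6*T)*(T + 2*T/(4 + T)))
-38 + B(2)*33 = -38 - 6*2*(5 + 2)*(6 + 2)/(4 + 2)*33 = -38 - 6*2*7*8/6*33 = -38 - 6*2*1/6*7*8*33 = -38 - 112*33 = -38 - 3696 = -3734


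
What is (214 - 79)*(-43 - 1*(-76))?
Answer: 4455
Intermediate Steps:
(214 - 79)*(-43 - 1*(-76)) = 135*(-43 + 76) = 135*33 = 4455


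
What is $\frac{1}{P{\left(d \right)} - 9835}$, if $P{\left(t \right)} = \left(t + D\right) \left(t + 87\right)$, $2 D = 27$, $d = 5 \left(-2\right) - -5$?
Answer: $- \frac{1}{9138} \approx -0.00010943$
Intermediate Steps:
$d = -5$ ($d = -10 + 5 = -5$)
$D = \frac{27}{2}$ ($D = \frac{1}{2} \cdot 27 = \frac{27}{2} \approx 13.5$)
$P{\left(t \right)} = \left(87 + t\right) \left(\frac{27}{2} + t\right)$ ($P{\left(t \right)} = \left(t + \frac{27}{2}\right) \left(t + 87\right) = \left(\frac{27}{2} + t\right) \left(87 + t\right) = \left(87 + t\right) \left(\frac{27}{2} + t\right)$)
$\frac{1}{P{\left(d \right)} - 9835} = \frac{1}{\left(\frac{2349}{2} + \left(-5\right)^{2} + \frac{201}{2} \left(-5\right)\right) - 9835} = \frac{1}{\left(\frac{2349}{2} + 25 - \frac{1005}{2}\right) - 9835} = \frac{1}{697 - 9835} = \frac{1}{-9138} = - \frac{1}{9138}$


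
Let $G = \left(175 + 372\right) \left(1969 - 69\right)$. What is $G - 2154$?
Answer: $1037146$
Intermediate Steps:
$G = 1039300$ ($G = 547 \cdot 1900 = 1039300$)
$G - 2154 = 1039300 - 2154 = 1037146$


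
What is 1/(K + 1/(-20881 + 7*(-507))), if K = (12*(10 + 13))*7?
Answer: 24430/47198759 ≈ 0.00051760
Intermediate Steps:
K = 1932 (K = (12*23)*7 = 276*7 = 1932)
1/(K + 1/(-20881 + 7*(-507))) = 1/(1932 + 1/(-20881 + 7*(-507))) = 1/(1932 + 1/(-20881 - 3549)) = 1/(1932 + 1/(-24430)) = 1/(1932 - 1/24430) = 1/(47198759/24430) = 24430/47198759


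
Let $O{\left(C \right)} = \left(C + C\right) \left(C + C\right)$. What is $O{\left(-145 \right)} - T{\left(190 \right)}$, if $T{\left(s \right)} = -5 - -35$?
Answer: $84070$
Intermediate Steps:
$O{\left(C \right)} = 4 C^{2}$ ($O{\left(C \right)} = 2 C 2 C = 4 C^{2}$)
$T{\left(s \right)} = 30$ ($T{\left(s \right)} = -5 + 35 = 30$)
$O{\left(-145 \right)} - T{\left(190 \right)} = 4 \left(-145\right)^{2} - 30 = 4 \cdot 21025 - 30 = 84100 - 30 = 84070$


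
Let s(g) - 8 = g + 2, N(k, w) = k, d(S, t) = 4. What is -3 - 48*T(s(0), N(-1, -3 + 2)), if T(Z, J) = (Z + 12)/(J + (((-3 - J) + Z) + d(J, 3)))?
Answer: -99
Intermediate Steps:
s(g) = 10 + g (s(g) = 8 + (g + 2) = 8 + (2 + g) = 10 + g)
T(Z, J) = (12 + Z)/(1 + Z) (T(Z, J) = (Z + 12)/(J + (((-3 - J) + Z) + 4)) = (12 + Z)/(J + ((-3 + Z - J) + 4)) = (12 + Z)/(J + (1 + Z - J)) = (12 + Z)/(1 + Z))
-3 - 48*T(s(0), N(-1, -3 + 2)) = -3 - 48*(12 + (10 + 0))/(1 + (10 + 0)) = -3 - 48*(12 + 10)/(1 + 10) = -3 - 48*22/11 = -3 - 48*2 = -3 - 96 = -99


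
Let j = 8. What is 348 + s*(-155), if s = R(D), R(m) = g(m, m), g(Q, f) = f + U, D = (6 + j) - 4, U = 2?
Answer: -1512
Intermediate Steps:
D = 10 (D = (6 + 8) - 4 = 14 - 4 = 10)
g(Q, f) = 2 + f (g(Q, f) = f + 2 = 2 + f)
R(m) = 2 + m
s = 12 (s = 2 + 10 = 12)
348 + s*(-155) = 348 + 12*(-155) = 348 - 1860 = -1512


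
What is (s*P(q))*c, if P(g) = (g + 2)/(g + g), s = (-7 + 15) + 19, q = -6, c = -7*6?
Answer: -378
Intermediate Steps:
c = -42
s = 27 (s = 8 + 19 = 27)
P(g) = (2 + g)/(2*g) (P(g) = (2 + g)/((2*g)) = (2 + g)*(1/(2*g)) = (2 + g)/(2*g))
(s*P(q))*c = (27*((1/2)*(2 - 6)/(-6)))*(-42) = (27*((1/2)*(-1/6)*(-4)))*(-42) = (27*(1/3))*(-42) = 9*(-42) = -378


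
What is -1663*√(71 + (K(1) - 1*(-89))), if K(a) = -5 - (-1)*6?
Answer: -1663*√161 ≈ -21101.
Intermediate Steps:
K(a) = 1 (K(a) = -5 - 1*(-6) = -5 + 6 = 1)
-1663*√(71 + (K(1) - 1*(-89))) = -1663*√(71 + (1 - 1*(-89))) = -1663*√(71 + (1 + 89)) = -1663*√(71 + 90) = -1663*√161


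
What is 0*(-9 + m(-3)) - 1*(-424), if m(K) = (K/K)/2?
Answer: 424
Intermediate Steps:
m(K) = ½ (m(K) = 1*(½) = ½)
0*(-9 + m(-3)) - 1*(-424) = 0*(-9 + ½) - 1*(-424) = 0*(-17/2) + 424 = 0 + 424 = 424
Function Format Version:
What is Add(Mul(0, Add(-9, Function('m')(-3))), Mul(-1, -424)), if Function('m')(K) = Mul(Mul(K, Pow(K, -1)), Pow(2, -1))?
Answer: 424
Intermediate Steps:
Function('m')(K) = Rational(1, 2) (Function('m')(K) = Mul(1, Rational(1, 2)) = Rational(1, 2))
Add(Mul(0, Add(-9, Function('m')(-3))), Mul(-1, -424)) = Add(Mul(0, Add(-9, Rational(1, 2))), Mul(-1, -424)) = Add(Mul(0, Rational(-17, 2)), 424) = Add(0, 424) = 424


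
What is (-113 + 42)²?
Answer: 5041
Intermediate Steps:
(-113 + 42)² = (-71)² = 5041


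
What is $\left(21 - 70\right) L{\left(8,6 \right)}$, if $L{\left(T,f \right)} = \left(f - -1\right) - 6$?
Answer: $-49$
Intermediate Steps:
$L{\left(T,f \right)} = -5 + f$ ($L{\left(T,f \right)} = \left(f + 1\right) - 6 = \left(1 + f\right) - 6 = -5 + f$)
$\left(21 - 70\right) L{\left(8,6 \right)} = \left(21 - 70\right) \left(-5 + 6\right) = \left(-49\right) 1 = -49$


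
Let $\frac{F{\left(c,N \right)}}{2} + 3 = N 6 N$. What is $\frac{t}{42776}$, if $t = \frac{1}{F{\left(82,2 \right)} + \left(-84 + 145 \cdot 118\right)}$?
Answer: $\frac{1}{730100768} \approx 1.3697 \cdot 10^{-9}$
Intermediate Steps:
$F{\left(c,N \right)} = -6 + 12 N^{2}$ ($F{\left(c,N \right)} = -6 + 2 N 6 N = -6 + 2 \cdot 6 N N = -6 + 2 \cdot 6 N^{2} = -6 + 12 N^{2}$)
$t = \frac{1}{17068}$ ($t = \frac{1}{\left(-6 + 12 \cdot 2^{2}\right) + \left(-84 + 145 \cdot 118\right)} = \frac{1}{\left(-6 + 12 \cdot 4\right) + \left(-84 + 17110\right)} = \frac{1}{\left(-6 + 48\right) + 17026} = \frac{1}{42 + 17026} = \frac{1}{17068} \approx 5.8589 \cdot 10^{-5}$)
$\frac{t}{42776} = \frac{1}{17068 \cdot 42776} = \frac{1}{17068} \cdot \frac{1}{42776} = \frac{1}{730100768}$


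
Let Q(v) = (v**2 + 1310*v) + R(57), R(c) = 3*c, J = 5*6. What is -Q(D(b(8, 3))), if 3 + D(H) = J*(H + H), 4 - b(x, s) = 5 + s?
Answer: 259110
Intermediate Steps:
b(x, s) = -1 - s (b(x, s) = 4 - (5 + s) = 4 + (-5 - s) = -1 - s)
J = 30
D(H) = -3 + 60*H (D(H) = -3 + 30*(H + H) = -3 + 30*(2*H) = -3 + 60*H)
Q(v) = 171 + v**2 + 1310*v (Q(v) = (v**2 + 1310*v) + 3*57 = (v**2 + 1310*v) + 171 = 171 + v**2 + 1310*v)
-Q(D(b(8, 3))) = -(171 + (-3 + 60*(-1 - 1*3))**2 + 1310*(-3 + 60*(-1 - 1*3))) = -(171 + (-3 + 60*(-1 - 3))**2 + 1310*(-3 + 60*(-1 - 3))) = -(171 + (-3 + 60*(-4))**2 + 1310*(-3 + 60*(-4))) = -(171 + (-3 - 240)**2 + 1310*(-3 - 240)) = -(171 + (-243)**2 + 1310*(-243)) = -(171 + 59049 - 318330) = -1*(-259110) = 259110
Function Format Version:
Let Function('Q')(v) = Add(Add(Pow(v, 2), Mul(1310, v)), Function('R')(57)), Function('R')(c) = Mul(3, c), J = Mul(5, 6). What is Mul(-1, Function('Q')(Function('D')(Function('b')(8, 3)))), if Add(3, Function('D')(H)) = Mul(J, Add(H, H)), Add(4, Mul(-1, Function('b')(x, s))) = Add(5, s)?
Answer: 259110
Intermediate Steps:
Function('b')(x, s) = Add(-1, Mul(-1, s)) (Function('b')(x, s) = Add(4, Mul(-1, Add(5, s))) = Add(4, Add(-5, Mul(-1, s))) = Add(-1, Mul(-1, s)))
J = 30
Function('D')(H) = Add(-3, Mul(60, H)) (Function('D')(H) = Add(-3, Mul(30, Add(H, H))) = Add(-3, Mul(30, Mul(2, H))) = Add(-3, Mul(60, H)))
Function('Q')(v) = Add(171, Pow(v, 2), Mul(1310, v)) (Function('Q')(v) = Add(Add(Pow(v, 2), Mul(1310, v)), Mul(3, 57)) = Add(Add(Pow(v, 2), Mul(1310, v)), 171) = Add(171, Pow(v, 2), Mul(1310, v)))
Mul(-1, Function('Q')(Function('D')(Function('b')(8, 3)))) = Mul(-1, Add(171, Pow(Add(-3, Mul(60, Add(-1, Mul(-1, 3)))), 2), Mul(1310, Add(-3, Mul(60, Add(-1, Mul(-1, 3))))))) = Mul(-1, Add(171, Pow(Add(-3, Mul(60, Add(-1, -3))), 2), Mul(1310, Add(-3, Mul(60, Add(-1, -3)))))) = Mul(-1, Add(171, Pow(Add(-3, Mul(60, -4)), 2), Mul(1310, Add(-3, Mul(60, -4))))) = Mul(-1, Add(171, Pow(Add(-3, -240), 2), Mul(1310, Add(-3, -240)))) = Mul(-1, Add(171, Pow(-243, 2), Mul(1310, -243))) = Mul(-1, Add(171, 59049, -318330)) = Mul(-1, -259110) = 259110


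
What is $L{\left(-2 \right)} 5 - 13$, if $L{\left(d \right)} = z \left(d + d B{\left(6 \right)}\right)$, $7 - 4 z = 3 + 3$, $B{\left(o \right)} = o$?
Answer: $- \frac{61}{2} \approx -30.5$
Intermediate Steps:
$z = \frac{1}{4}$ ($z = \frac{7}{4} - \frac{3 + 3}{4} = \frac{7}{4} - \frac{3}{2} = \frac{1}{4} \approx 0.25$)
$L{\left(d \right)} = \frac{7 d}{4}$ ($L{\left(d \right)} = \frac{d + d 6}{4} = \frac{d + 6 d}{4} = \frac{7 d}{4}$)
$L{\left(-2 \right)} 5 - 13 = \frac{7}{4} \left(-2\right) 5 - 13 = \left(- \frac{7}{2}\right) 5 - 13 = - \frac{35}{2} - 13 = - \frac{61}{2}$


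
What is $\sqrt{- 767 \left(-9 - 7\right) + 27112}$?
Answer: $6 \sqrt{1094} \approx 198.45$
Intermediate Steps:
$\sqrt{- 767 \left(-9 - 7\right) + 27112} = \sqrt{\left(-767\right) \left(-16\right) + 27112} = \sqrt{12272 + 27112} = \sqrt{39384} = 6 \sqrt{1094}$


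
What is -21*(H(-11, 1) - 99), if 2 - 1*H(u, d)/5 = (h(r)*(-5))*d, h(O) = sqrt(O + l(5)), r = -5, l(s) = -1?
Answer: 1869 - 525*I*sqrt(6) ≈ 1869.0 - 1286.0*I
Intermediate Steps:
h(O) = sqrt(-1 + O) (h(O) = sqrt(O - 1) = sqrt(-1 + O))
H(u, d) = 10 + 25*I*d*sqrt(6) (H(u, d) = 10 - 5*sqrt(-1 - 5)*(-5)*d = 10 - 5*sqrt(-6)*(-5)*d = 10 - 5*(I*sqrt(6))*(-5)*d = 10 - 5*(-5*I*sqrt(6))*d = 10 - (-25)*I*d*sqrt(6) = 10 + 25*I*d*sqrt(6))
-21*(H(-11, 1) - 99) = -21*((10 + 25*I*1*sqrt(6)) - 99) = -21*((10 + 25*I*sqrt(6)) - 99) = -21*(-89 + 25*I*sqrt(6)) = 1869 - 525*I*sqrt(6)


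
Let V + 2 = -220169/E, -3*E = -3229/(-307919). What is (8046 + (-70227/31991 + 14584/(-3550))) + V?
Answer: 11550359519102623212/183355616725 ≈ 6.2994e+7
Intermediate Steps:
E = -3229/923757 (E = -(-3229)/(3*(-307919)) = -(-3229)*(-1)/(3*307919) = -⅓*3229/307919 = -3229/923757 ≈ -0.0034955)
V = 203382648475/3229 (V = -2 - 220169/(-3229/923757) = -2 - 220169*(-923757/3229) = -2 + 203382654933/3229 = 203382648475/3229 ≈ 6.2986e+7)
(8046 + (-70227/31991 + 14584/(-3550))) + V = (8046 + (-70227/31991 + 14584/(-3550))) + 203382648475/3229 = (8046 + (-70227*1/31991 + 14584*(-1/3550))) + 203382648475/3229 = (8046 + (-70227/31991 - 7292/1775)) + 203382648475/3229 = (8046 - 357931297/56784025) + 203382648475/3229 = 456526333853/56784025 + 203382648475/3229 = 11550359519102623212/183355616725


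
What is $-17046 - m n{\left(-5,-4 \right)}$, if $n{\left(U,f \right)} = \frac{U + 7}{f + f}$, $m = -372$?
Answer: $-17139$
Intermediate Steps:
$n{\left(U,f \right)} = \frac{7 + U}{2 f}$
$-17046 - m n{\left(-5,-4 \right)} = -17046 - - 372 \frac{7 - 5}{2 \left(-4\right)} = -17046 - - 372 \cdot \frac{1}{2} \left(- \frac{1}{4}\right) 2 = -17046 - \left(-372\right) \left(- \frac{1}{4}\right) = -17046 - 93 = -17139$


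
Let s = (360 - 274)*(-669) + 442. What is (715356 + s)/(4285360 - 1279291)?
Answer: 658264/3006069 ≈ 0.21898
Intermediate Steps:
s = -57092 (s = 86*(-669) + 442 = -57534 + 442 = -57092)
(715356 + s)/(4285360 - 1279291) = (715356 - 57092)/(4285360 - 1279291) = 658264/3006069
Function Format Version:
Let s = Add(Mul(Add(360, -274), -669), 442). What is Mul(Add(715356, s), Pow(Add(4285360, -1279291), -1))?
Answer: Rational(658264, 3006069) ≈ 0.21898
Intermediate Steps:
s = -57092 (s = Add(Mul(86, -669), 442) = Add(-57534, 442) = -57092)
Mul(Add(715356, s), Pow(Add(4285360, -1279291), -1)) = Mul(Add(715356, -57092), Pow(Add(4285360, -1279291), -1)) = Mul(658264, Pow(3006069, -1)) = Mul(658264, Rational(1, 3006069)) = Rational(658264, 3006069)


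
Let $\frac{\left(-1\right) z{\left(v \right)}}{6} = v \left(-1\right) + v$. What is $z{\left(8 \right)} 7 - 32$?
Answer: $-32$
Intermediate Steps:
$z{\left(v \right)} = 0$ ($z{\left(v \right)} = - 6 \left(v \left(-1\right) + v\right) = - 6 \left(- v + v\right) = \left(-6\right) 0 = 0$)
$z{\left(8 \right)} 7 - 32 = 0 \cdot 7 - 32 = 0 - 32 = -32$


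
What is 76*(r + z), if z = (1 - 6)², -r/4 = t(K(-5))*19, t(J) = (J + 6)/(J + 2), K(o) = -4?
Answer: 7676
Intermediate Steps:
t(J) = (6 + J)/(2 + J)
r = 76 (r = -4*(6 - 4)/(2 - 4)*19 = -4*2/(-2)*19 = -4*(-½*2)*19 = -(-4)*19 = -4*(-19) = 76)
z = 25 (z = (-5)² = 25)
76*(r + z) = 76*(76 + 25) = 76*101 = 7676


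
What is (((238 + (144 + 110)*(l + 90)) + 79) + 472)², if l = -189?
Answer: 593263449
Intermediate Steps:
(((238 + (144 + 110)*(l + 90)) + 79) + 472)² = (((238 + (144 + 110)*(-189 + 90)) + 79) + 472)² = (((238 + 254*(-99)) + 79) + 472)² = (((238 - 25146) + 79) + 472)² = ((-24908 + 79) + 472)² = (-24829 + 472)² = (-24357)² = 593263449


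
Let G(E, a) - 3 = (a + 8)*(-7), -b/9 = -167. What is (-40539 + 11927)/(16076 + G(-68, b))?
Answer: -14306/2751 ≈ -5.2003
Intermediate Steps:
b = 1503 (b = -9*(-167) = 1503)
G(E, a) = -53 - 7*a (G(E, a) = 3 + (a + 8)*(-7) = 3 + (8 + a)*(-7) = 3 + (-56 - 7*a) = -53 - 7*a)
(-40539 + 11927)/(16076 + G(-68, b)) = (-40539 + 11927)/(16076 + (-53 - 7*1503)) = -28612/(16076 + (-53 - 10521)) = -28612/(16076 - 10574) = -28612/5502 = -28612*1/5502 = -14306/2751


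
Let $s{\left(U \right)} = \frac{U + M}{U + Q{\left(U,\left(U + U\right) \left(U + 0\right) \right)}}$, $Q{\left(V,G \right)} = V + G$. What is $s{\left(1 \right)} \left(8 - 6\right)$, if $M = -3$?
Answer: $-1$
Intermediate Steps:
$Q{\left(V,G \right)} = G + V$
$s{\left(U \right)} = \frac{-3 + U}{2 U + 2 U^{2}}$ ($s{\left(U \right)} = \frac{U - 3}{U + \left(\left(U + U\right) \left(U + 0\right) + U\right)} = \frac{-3 + U}{U + \left(2 U U + U\right)} = \frac{-3 + U}{U + \left(2 U^{2} + U\right)} = \frac{-3 + U}{U + \left(U + 2 U^{2}\right)} = \frac{-3 + U}{2 U + 2 U^{2}}$)
$s{\left(1 \right)} \left(8 - 6\right) = \frac{-3 + 1}{2 \cdot 1 \left(1 + 1\right)} \left(8 - 6\right) = \frac{1}{2} \cdot 1 \cdot \frac{1}{2} \left(-2\right) 2 = \left(- \frac{1}{2}\right) 2 = -1$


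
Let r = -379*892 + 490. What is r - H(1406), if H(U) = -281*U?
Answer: 57508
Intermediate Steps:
r = -337578 (r = -338068 + 490 = -337578)
r - H(1406) = -337578 - (-281)*1406 = -337578 - 1*(-395086) = -337578 + 395086 = 57508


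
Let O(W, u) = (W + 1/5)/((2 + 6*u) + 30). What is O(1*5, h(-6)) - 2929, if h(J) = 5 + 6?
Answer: -717592/245 ≈ -2928.9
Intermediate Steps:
h(J) = 11
O(W, u) = (1/5 + W)/(32 + 6*u) (O(W, u) = (W + 1/5)/(32 + 6*u) = (1/5 + W)/(32 + 6*u))
O(1*5, h(-6)) - 2929 = (1 + 5*(1*5))/(10*(16 + 3*11)) - 2929 = (1 + 5*5)/(10*(16 + 33)) - 2929 = (1/10)*(1 + 25)/49 - 2929 = (1/10)*(1/49)*26 - 2929 = 13/245 - 2929 = -717592/245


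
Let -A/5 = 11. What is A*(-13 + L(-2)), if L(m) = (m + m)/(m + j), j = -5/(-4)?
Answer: 1265/3 ≈ 421.67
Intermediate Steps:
j = 5/4 (j = -5*(-1/4) = 5/4 ≈ 1.2500)
A = -55 (A = -5*11 = -55)
L(m) = 2*m/(5/4 + m) (L(m) = (m + m)/(m + 5/4) = (2*m)/(5/4 + m) = 2*m/(5/4 + m))
A*(-13 + L(-2)) = -55*(-13 + 8*(-2)/(5 + 4*(-2))) = -55*(-13 + 8*(-2)/(5 - 8)) = -55*(-13 + 8*(-2)/(-3)) = -55*(-13 + 8*(-2)*(-1/3)) = -55*(-13 + 16/3) = -55*(-23/3) = 1265/3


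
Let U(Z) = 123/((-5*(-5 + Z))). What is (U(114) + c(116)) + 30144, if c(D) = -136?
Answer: 16354237/545 ≈ 30008.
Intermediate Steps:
U(Z) = 123/(25 - 5*Z)
(U(114) + c(116)) + 30144 = (-123/(-25 + 5*114) - 136) + 30144 = (-123/(-25 + 570) - 136) + 30144 = (-123/545 - 136) + 30144 = -74243/545 + 30144 = 16354237/545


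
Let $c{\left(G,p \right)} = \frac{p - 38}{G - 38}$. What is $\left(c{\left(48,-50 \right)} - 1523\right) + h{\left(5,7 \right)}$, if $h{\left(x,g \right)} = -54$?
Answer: $- \frac{7929}{5} \approx -1585.8$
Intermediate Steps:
$c{\left(G,p \right)} = \frac{-38 + p}{-38 + G}$
$\left(c{\left(48,-50 \right)} - 1523\right) + h{\left(5,7 \right)} = \left(\frac{-38 - 50}{-38 + 48} - 1523\right) - 54 = \left(\frac{1}{10} \left(-88\right) - 1523\right) - 54 = \left(- \frac{44}{5} - 1523\right) - 54 = - \frac{7659}{5} - 54 = - \frac{7929}{5}$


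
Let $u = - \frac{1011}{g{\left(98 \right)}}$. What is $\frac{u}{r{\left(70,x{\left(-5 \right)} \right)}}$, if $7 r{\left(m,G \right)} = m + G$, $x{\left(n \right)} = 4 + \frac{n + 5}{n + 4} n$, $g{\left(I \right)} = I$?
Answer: $- \frac{1011}{1036} \approx -0.97587$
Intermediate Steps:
$x{\left(n \right)} = 4 + \frac{n \left(5 + n\right)}{4 + n}$ ($x{\left(n \right)} = 4 + \frac{5 + n}{4 + n} n = 4 + \frac{n \left(5 + n\right)}{4 + n}$)
$u = - \frac{1011}{98} \approx -10.316$
$r{\left(m,G \right)} = \frac{G}{7} + \frac{m}{7}$ ($r{\left(m,G \right)} = \frac{m + G}{7} = \frac{G + m}{7} = \frac{G}{7} + \frac{m}{7}$)
$\frac{u}{r{\left(70,x{\left(-5 \right)} \right)}} = - \frac{1011}{98 \left(\frac{\frac{1}{4 - 5} \left(16 + \left(-5\right)^{2} + 9 \left(-5\right)\right)}{7} + \frac{1}{7} \cdot 70\right)} = - \frac{1011}{98 \left(\frac{\frac{1}{-1} \left(16 + 25 - 45\right)}{7} + 10\right)} = - \frac{1011}{98 \left(\frac{\left(-1\right) \left(-4\right)}{7} + 10\right)} = - \frac{1011}{98 \left(\frac{1}{7} \cdot 4 + 10\right)} = - \frac{1011}{98 \left(\frac{4}{7} + 10\right)} = - \frac{1011}{98 \cdot \frac{74}{7}} = \left(- \frac{1011}{98}\right) \frac{7}{74} = - \frac{1011}{1036}$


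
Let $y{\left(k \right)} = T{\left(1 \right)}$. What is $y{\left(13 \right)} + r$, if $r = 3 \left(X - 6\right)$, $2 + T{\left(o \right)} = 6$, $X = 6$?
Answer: $4$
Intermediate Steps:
$T{\left(o \right)} = 4$ ($T{\left(o \right)} = -2 + 6 = 4$)
$y{\left(k \right)} = 4$
$r = 0$ ($r = 3 \left(6 - 6\right) = 3 \cdot 0 = 0$)
$y{\left(13 \right)} + r = 4 + 0 = 4$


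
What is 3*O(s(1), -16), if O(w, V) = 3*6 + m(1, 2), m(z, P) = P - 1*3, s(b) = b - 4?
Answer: 51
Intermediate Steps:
s(b) = -4 + b
m(z, P) = -3 + P (m(z, P) = P - 3 = -3 + P)
O(w, V) = 17 (O(w, V) = 3*6 + (-3 + 2) = 18 - 1 = 17)
3*O(s(1), -16) = 3*17 = 51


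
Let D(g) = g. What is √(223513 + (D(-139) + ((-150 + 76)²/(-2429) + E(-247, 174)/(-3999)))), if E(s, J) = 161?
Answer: √21075893613648919731/9713571 ≈ 472.62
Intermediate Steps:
√(223513 + (D(-139) + ((-150 + 76)²/(-2429) + E(-247, 174)/(-3999)))) = √(223513 + (-139 + ((-150 + 76)²/(-2429) + 161/(-3999)))) = √(223513 + (-139 + ((-74)²*(-1/2429) + 161*(-1/3999)))) = √(223513 + (-139 + (5476*(-1/2429) - 161/3999))) = √(223513 + (-139 + (-5476/2429 - 161/3999))) = √(223513 + (-139 - 22289593/9713571)) = √(223513 - 1372475962/9713571) = √(2169736918961/9713571) = √21075893613648919731/9713571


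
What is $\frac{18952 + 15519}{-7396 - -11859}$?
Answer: $\frac{34471}{4463} \approx 7.7237$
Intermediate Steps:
$\frac{18952 + 15519}{-7396 - -11859} = \frac{34471}{-7396 + \left(-1407 + 13266\right)} = \frac{34471}{-7396 + 11859} = \frac{34471}{4463}$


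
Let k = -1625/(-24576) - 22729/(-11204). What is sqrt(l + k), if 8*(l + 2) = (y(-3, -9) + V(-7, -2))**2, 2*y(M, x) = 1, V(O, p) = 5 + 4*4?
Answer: sqrt(66955666681686)/1075584 ≈ 7.6076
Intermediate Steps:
V(O, p) = 21 (V(O, p) = 5 + 16 = 21)
y(M, x) = 1/2 (y(M, x) = (1/2)*1 = 1/2)
k = 144198601/68837376 (k = -1625*(-1/24576) - 22729*(-1/11204) = 1625/24576 + 22729/11204 = 144198601/68837376 ≈ 2.0948)
l = 1785/32 (l = -2 + (1/2 + 21)**2/8 = -2 + (43/2)**2/8 = -2 + (1/8)*(1849/4) = -2 + 1849/32 = 1785/32 ≈ 55.781)
sqrt(l + k) = sqrt(1785/32 + 144198601/68837376) = sqrt(3984033481/68837376) = sqrt(66955666681686)/1075584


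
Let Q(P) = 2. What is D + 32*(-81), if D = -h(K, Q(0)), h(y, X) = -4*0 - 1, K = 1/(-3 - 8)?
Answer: -2591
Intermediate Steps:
K = -1/11 (K = 1/(-11) = -1/11 ≈ -0.090909)
h(y, X) = -1 (h(y, X) = 0 - 1 = -1)
D = 1 (D = -1*(-1) = 1)
D + 32*(-81) = 1 + 32*(-81) = 1 - 2592 = -2591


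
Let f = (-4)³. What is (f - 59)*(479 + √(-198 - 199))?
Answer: -58917 - 123*I*√397 ≈ -58917.0 - 2450.8*I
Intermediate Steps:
f = -64
(f - 59)*(479 + √(-198 - 199)) = (-64 - 59)*(479 + √(-198 - 199)) = -123*(479 + √(-397)) = -123*(479 + I*√397) = -58917 - 123*I*√397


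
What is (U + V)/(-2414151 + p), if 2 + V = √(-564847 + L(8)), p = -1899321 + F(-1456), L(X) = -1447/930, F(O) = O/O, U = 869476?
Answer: -869474/4313471 - I*√488537516010/4011528030 ≈ -0.20157 - 0.00017424*I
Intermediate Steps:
F(O) = 1
L(X) = -1447/930 (L(X) = -1447*1/930 = -1447/930)
p = -1899320 (p = -1899321 + 1 = -1899320)
V = -2 + I*√488537516010/930 (V = -2 + √(-564847 - 1447/930) = -2 + √(-525309157/930) = -2 + I*√488537516010/930 ≈ -2.0 + 751.56*I)
(U + V)/(-2414151 + p) = (869476 + (-2 + I*√488537516010/930))/(-2414151 - 1899320) = (869474 + I*√488537516010/930)/(-4313471) = (869474 + I*√488537516010/930)*(-1/4313471) = -869474/4313471 - I*√488537516010/4011528030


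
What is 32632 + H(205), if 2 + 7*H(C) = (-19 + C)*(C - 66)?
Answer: 254276/7 ≈ 36325.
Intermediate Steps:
H(C) = -2/7 + (-66 + C)*(-19 + C)/7 (H(C) = -2/7 + ((-19 + C)*(C - 66))/7 = -2/7 + ((-19 + C)*(-66 + C))/7 = -2/7 + ((-66 + C)*(-19 + C))/7 = -2/7 + (-66 + C)*(-19 + C)/7)
32632 + H(205) = 32632 + (1252/7 - 85/7*205 + (⅐)*205²) = 32632 + (1252/7 - 17425/7 + (⅐)*42025) = 32632 + (1252/7 - 17425/7 + 42025/7) = 32632 + 25852/7 = 254276/7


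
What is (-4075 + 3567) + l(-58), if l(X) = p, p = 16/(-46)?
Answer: -11692/23 ≈ -508.35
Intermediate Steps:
p = -8/23 (p = 16*(-1/46) = -8/23 ≈ -0.34783)
l(X) = -8/23
(-4075 + 3567) + l(-58) = (-4075 + 3567) - 8/23 = -508 - 8/23 = -11692/23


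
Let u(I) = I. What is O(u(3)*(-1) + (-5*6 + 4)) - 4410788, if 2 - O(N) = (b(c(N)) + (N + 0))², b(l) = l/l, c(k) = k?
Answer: -4411570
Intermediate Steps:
b(l) = 1
O(N) = 2 - (1 + N)² (O(N) = 2 - (1 + (N + 0))² = 2 - (1 + N)²)
O(u(3)*(-1) + (-5*6 + 4)) - 4410788 = (2 - (1 + (3*(-1) + (-5*6 + 4)))²) - 4410788 = (2 - (1 + (-3 + (-30 + 4)))²) - 4410788 = (2 - (1 + (-3 - 26))²) - 4410788 = (2 - (1 - 29)²) - 4410788 = (2 - 1*(-28)²) - 4410788 = (2 - 1*784) - 4410788 = (2 - 784) - 4410788 = -782 - 4410788 = -4411570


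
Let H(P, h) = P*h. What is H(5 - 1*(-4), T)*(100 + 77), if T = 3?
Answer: 4779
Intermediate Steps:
H(5 - 1*(-4), T)*(100 + 77) = ((5 - 1*(-4))*3)*(100 + 77) = ((5 + 4)*3)*177 = (9*3)*177 = 27*177 = 4779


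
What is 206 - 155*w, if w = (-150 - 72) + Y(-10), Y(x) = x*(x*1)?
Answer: 19116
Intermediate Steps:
Y(x) = x² (Y(x) = x*x = x²)
w = -122 (w = (-150 - 72) + (-10)² = -222 + 100 = -122)
206 - 155*w = 206 - 155*(-122) = 206 + 18910 = 19116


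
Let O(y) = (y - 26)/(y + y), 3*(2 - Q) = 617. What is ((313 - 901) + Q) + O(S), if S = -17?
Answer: -80621/102 ≈ -790.40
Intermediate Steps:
Q = -611/3 (Q = 2 - ⅓*617 = 2 - 617/3 = -611/3 ≈ -203.67)
O(y) = (-26 + y)/(2*y) (O(y) = (-26 + y)/((2*y)) = (-26 + y)*(1/(2*y)) = (-26 + y)/(2*y))
((313 - 901) + Q) + O(S) = ((313 - 901) - 611/3) + (½)*(-26 - 17)/(-17) = (-588 - 611/3) + (½)*(-1/17)*(-43) = -2375/3 + 43/34 = -80621/102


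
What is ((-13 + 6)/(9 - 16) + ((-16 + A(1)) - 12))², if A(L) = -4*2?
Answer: 1225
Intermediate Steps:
A(L) = -8
((-13 + 6)/(9 - 16) + ((-16 + A(1)) - 12))² = ((-13 + 6)/(9 - 16) + ((-16 - 8) - 12))² = (-7/(-7) + (-24 - 12))² = (-7*(-⅐) - 36)² = (1 - 36)² = (-35)² = 1225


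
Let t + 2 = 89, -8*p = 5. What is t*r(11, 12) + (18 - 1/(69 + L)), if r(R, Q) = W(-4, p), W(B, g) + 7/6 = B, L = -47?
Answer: -4747/11 ≈ -431.55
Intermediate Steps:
p = -5/8 (p = -⅛*5 = -5/8 ≈ -0.62500)
W(B, g) = -7/6 + B
r(R, Q) = -31/6 (r(R, Q) = -7/6 - 4 = -31/6)
t = 87 (t = -2 + 89 = 87)
t*r(11, 12) + (18 - 1/(69 + L)) = 87*(-31/6) + (18 - 1/(69 - 47)) = -899/2 + (18 - 1/22) = -899/2 + 395/22 = -4747/11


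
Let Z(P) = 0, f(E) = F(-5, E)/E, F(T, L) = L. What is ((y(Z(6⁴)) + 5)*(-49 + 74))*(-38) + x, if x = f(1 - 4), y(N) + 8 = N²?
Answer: 2851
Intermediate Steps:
f(E) = 1 (f(E) = E/E = 1)
y(N) = -8 + N²
x = 1
((y(Z(6⁴)) + 5)*(-49 + 74))*(-38) + x = (((-8 + 0²) + 5)*(-49 + 74))*(-38) + 1 = (((-8 + 0) + 5)*25)*(-38) + 1 = ((-8 + 5)*25)*(-38) + 1 = -3*25*(-38) + 1 = -75*(-38) + 1 = 2850 + 1 = 2851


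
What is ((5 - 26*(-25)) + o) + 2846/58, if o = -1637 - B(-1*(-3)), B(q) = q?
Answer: -27142/29 ≈ -935.93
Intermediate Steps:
o = -1640 (o = -1637 - (-1)*(-3) = -1637 - 1*3 = -1637 - 3 = -1640)
((5 - 26*(-25)) + o) + 2846/58 = ((5 - 26*(-25)) - 1640) + 2846/58 = ((5 + 650) - 1640) + 2846*(1/58) = (655 - 1640) + 1423/29 = -985 + 1423/29 = -27142/29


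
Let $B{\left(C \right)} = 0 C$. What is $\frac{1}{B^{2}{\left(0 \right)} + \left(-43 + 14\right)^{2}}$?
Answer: $\frac{1}{841} \approx 0.0011891$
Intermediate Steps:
$B{\left(C \right)} = 0$
$\frac{1}{B^{2}{\left(0 \right)} + \left(-43 + 14\right)^{2}} = \frac{1}{0^{2} + \left(-43 + 14\right)^{2}} = \frac{1}{0 + \left(-29\right)^{2}} = \frac{1}{0 + 841} = \frac{1}{841}$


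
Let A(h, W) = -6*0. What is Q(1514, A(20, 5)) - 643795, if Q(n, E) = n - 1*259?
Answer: -642540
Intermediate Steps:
A(h, W) = 0
Q(n, E) = -259 + n (Q(n, E) = n - 259 = -259 + n)
Q(1514, A(20, 5)) - 643795 = (-259 + 1514) - 643795 = 1255 - 643795 = -642540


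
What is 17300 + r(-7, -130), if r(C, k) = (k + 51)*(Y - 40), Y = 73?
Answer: 14693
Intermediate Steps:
r(C, k) = 1683 + 33*k (r(C, k) = (k + 51)*(73 - 40) = (51 + k)*33 = 1683 + 33*k)
17300 + r(-7, -130) = 17300 + (1683 + 33*(-130)) = 17300 + (1683 - 4290) = 17300 - 2607 = 14693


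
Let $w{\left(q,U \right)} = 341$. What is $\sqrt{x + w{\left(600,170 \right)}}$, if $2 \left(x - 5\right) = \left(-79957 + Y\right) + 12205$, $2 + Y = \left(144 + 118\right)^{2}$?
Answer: $\sqrt{791} \approx 28.125$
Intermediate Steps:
$Y = 68642$ ($Y = -2 + \left(144 + 118\right)^{2} = -2 + 262^{2} = -2 + 68644 = 68642$)
$x = 450$ ($x = 5 + \frac{\left(-79957 + 68642\right) + 12205}{2} = 5 + \frac{-11315 + 12205}{2} = 5 + \frac{1}{2} \cdot 890 = 5 + 445 = 450$)
$\sqrt{x + w{\left(600,170 \right)}} = \sqrt{450 + 341} = \sqrt{791}$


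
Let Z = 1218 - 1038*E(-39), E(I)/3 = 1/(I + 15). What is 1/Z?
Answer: 4/5391 ≈ 0.00074198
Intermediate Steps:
E(I) = 3/(15 + I) (E(I) = 3/(I + 15) = 3/(15 + I))
Z = 5391/4 (Z = 1218 - 3114/(15 - 39) = 1218 - 3114/(-24) = 1218 - 3114*(-1)/24 = 1218 - 1038*(-1/8) = 1218 + 519/4 = 5391/4 ≈ 1347.8)
1/Z = 1/(5391/4) = 4/5391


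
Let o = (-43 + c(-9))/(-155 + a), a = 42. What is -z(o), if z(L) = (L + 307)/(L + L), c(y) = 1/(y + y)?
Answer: -625213/1550 ≈ -403.36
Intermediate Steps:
c(y) = 1/(2*y)
o = 775/2034 (o = (-43 + (1/2)/(-9))/(-155 + 42) = (-43 + (1/2)*(-1/9))/(-113) = (-43 - 1/18)*(-1/113) = -775/18*(-1/113) = 775/2034 ≈ 0.38102)
z(L) = (307 + L)/(2*L) (z(L) = (307 + L)/((2*L)) = (307 + L)*(1/(2*L)) = (307 + L)/(2*L))
-z(o) = -(307 + 775/2034)/(2*775/2034) = -2034*625213/(2*775*2034) = -1*625213/1550 = -625213/1550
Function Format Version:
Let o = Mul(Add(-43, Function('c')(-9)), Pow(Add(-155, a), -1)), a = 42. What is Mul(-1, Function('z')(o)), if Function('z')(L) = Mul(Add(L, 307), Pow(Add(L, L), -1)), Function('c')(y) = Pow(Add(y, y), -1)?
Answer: Rational(-625213, 1550) ≈ -403.36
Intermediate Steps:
Function('c')(y) = Mul(Rational(1, 2), Pow(y, -1)) (Function('c')(y) = Pow(Mul(2, y), -1) = Mul(Rational(1, 2), Pow(y, -1)))
o = Rational(775, 2034) (o = Mul(Add(-43, Mul(Rational(1, 2), Pow(-9, -1))), Pow(Add(-155, 42), -1)) = Mul(Add(-43, Mul(Rational(1, 2), Rational(-1, 9))), Pow(-113, -1)) = Mul(Add(-43, Rational(-1, 18)), Rational(-1, 113)) = Mul(Rational(-775, 18), Rational(-1, 113)) = Rational(775, 2034) ≈ 0.38102)
Function('z')(L) = Mul(Rational(1, 2), Pow(L, -1), Add(307, L)) (Function('z')(L) = Mul(Add(307, L), Pow(Mul(2, L), -1)) = Mul(Add(307, L), Mul(Rational(1, 2), Pow(L, -1))) = Mul(Rational(1, 2), Pow(L, -1), Add(307, L)))
Mul(-1, Function('z')(o)) = Mul(-1, Mul(Rational(1, 2), Pow(Rational(775, 2034), -1), Add(307, Rational(775, 2034)))) = Mul(-1, Mul(Rational(1, 2), Rational(2034, 775), Rational(625213, 2034))) = Mul(-1, Rational(625213, 1550)) = Rational(-625213, 1550)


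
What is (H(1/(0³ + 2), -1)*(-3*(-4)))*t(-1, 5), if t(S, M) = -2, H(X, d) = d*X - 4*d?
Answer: -84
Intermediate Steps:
H(X, d) = -4*d + X*d (H(X, d) = X*d - 4*d = -4*d + X*d)
(H(1/(0³ + 2), -1)*(-3*(-4)))*t(-1, 5) = ((-(-4 + 1/(0³ + 2)))*(-3*(-4)))*(-2) = (-(-4 + 1/(0 + 2))*12)*(-2) = (-(-4 + 1/2)*12)*(-2) = (-(-4 + ½)*12)*(-2) = (-1*(-7/2)*12)*(-2) = ((7/2)*12)*(-2) = 42*(-2) = -84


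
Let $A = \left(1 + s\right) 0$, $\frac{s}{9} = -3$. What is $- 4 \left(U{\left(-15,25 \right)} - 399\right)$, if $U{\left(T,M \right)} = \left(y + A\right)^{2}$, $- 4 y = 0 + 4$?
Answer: $1592$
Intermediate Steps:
$s = -27$ ($s = 9 \left(-3\right) = -27$)
$A = 0$ ($A = \left(1 - 27\right) 0 = \left(-26\right) 0 = 0$)
$y = -1$ ($y = - \frac{0 + 4}{4} = \left(- \frac{1}{4}\right) 4 = -1$)
$U{\left(T,M \right)} = 1$ ($U{\left(T,M \right)} = \left(-1 + 0\right)^{2} = \left(-1\right)^{2} = 1$)
$- 4 \left(U{\left(-15,25 \right)} - 399\right) = - 4 \left(1 - 399\right) = \left(-4\right) \left(-398\right) = 1592$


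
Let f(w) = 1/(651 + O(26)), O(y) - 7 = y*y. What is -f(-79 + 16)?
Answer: -1/1334 ≈ -0.00074963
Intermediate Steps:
O(y) = 7 + y² (O(y) = 7 + y*y = 7 + y²)
f(w) = 1/1334 (f(w) = 1/(651 + (7 + 26²)) = 1/(651 + (7 + 676)) = 1/(651 + 683) = 1/1334)
-f(-79 + 16) = -1*1/1334 = -1/1334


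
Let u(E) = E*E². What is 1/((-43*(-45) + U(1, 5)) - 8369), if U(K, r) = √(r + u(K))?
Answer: -3217/20698175 - √6/41396350 ≈ -0.00015548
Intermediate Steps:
u(E) = E³
U(K, r) = √(r + K³)
1/((-43*(-45) + U(1, 5)) - 8369) = 1/((-43*(-45) + √(5 + 1³)) - 8369) = 1/((1935 + √(5 + 1)) - 8369) = 1/((1935 + √6) - 8369) = 1/(-6434 + √6)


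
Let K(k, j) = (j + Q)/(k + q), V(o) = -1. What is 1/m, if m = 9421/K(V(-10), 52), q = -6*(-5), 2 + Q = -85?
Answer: -35/273209 ≈ -0.00012811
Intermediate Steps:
Q = -87 (Q = -2 - 85 = -87)
q = 30
K(k, j) = (-87 + j)/(30 + k) (K(k, j) = (j - 87)/(k + 30) = (-87 + j)/(30 + k))
m = -273209/35 (m = 9421/(((-87 + 52)/(30 - 1))) = 9421/((-35/29)) = 9421/(((1/29)*(-35))) = 9421/(-35/29) = 9421*(-29/35) = -273209/35 ≈ -7806.0)
1/m = 1/(-273209/35) = -35/273209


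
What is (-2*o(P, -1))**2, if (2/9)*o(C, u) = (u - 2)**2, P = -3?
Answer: 6561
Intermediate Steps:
o(C, u) = 9*(-2 + u)**2/2 (o(C, u) = 9*(u - 2)**2/2 = 9*(-2 + u)**2/2)
(-2*o(P, -1))**2 = (-9*(-2 - 1)**2)**2 = (-9*(-3)**2)**2 = (-9*9)**2 = (-2*81/2)**2 = (-81)**2 = 6561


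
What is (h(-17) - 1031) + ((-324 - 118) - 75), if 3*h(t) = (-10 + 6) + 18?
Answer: -4630/3 ≈ -1543.3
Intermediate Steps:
h(t) = 14/3 (h(t) = ((-10 + 6) + 18)/3 = (-4 + 18)/3 = (1/3)*14 = 14/3)
(h(-17) - 1031) + ((-324 - 118) - 75) = (14/3 - 1031) + ((-324 - 118) - 75) = -3079/3 + (-442 - 75) = -3079/3 - 517 = -4630/3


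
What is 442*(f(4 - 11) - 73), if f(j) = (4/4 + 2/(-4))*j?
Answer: -33813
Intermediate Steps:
f(j) = j/2 (f(j) = (4*(1/4) + 2*(-1/4))*j = (1 - 1/2)*j = j/2)
442*(f(4 - 11) - 73) = 442*((4 - 11)/2 - 73) = 442*((1/2)*(-7) - 73) = 442*(-7/2 - 73) = 442*(-153/2) = -33813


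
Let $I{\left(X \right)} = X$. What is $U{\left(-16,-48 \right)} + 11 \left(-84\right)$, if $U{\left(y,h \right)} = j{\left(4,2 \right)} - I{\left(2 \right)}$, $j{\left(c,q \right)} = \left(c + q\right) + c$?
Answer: $-916$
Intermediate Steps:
$j{\left(c,q \right)} = q + 2 c$
$U{\left(y,h \right)} = 8$ ($U{\left(y,h \right)} = \left(2 + 2 \cdot 4\right) - 2 = \left(2 + 8\right) - 2 = 10 - 2 = 8$)
$U{\left(-16,-48 \right)} + 11 \left(-84\right) = 8 + 11 \left(-84\right) = 8 - 924 = -916$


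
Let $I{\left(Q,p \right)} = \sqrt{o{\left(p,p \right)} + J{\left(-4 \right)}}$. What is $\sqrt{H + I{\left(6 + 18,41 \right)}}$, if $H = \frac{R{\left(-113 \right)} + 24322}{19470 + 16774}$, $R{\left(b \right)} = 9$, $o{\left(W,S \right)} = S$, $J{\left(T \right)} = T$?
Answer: $\frac{\sqrt{220463191 + 328406884 \sqrt{37}}}{18122} \approx 2.5989$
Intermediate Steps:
$I{\left(Q,p \right)} = \sqrt{-4 + p}$ ($I{\left(Q,p \right)} = \sqrt{p - 4} = \sqrt{-4 + p}$)
$H = \frac{24331}{36244}$ ($H = \frac{9 + 24322}{19470 + 16774} = \frac{24331}{36244} \approx 0.67131$)
$\sqrt{H + I{\left(6 + 18,41 \right)}} = \sqrt{\frac{24331}{36244} + \sqrt{-4 + 41}} = \sqrt{\frac{24331}{36244} + \sqrt{37}}$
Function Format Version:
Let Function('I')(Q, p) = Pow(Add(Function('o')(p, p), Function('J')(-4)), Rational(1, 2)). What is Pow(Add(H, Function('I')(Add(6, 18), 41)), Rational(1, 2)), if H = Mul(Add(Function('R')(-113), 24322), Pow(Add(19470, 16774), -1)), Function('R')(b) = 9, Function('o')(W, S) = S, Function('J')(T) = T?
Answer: Mul(Rational(1, 18122), Pow(Add(220463191, Mul(328406884, Pow(37, Rational(1, 2)))), Rational(1, 2))) ≈ 2.5989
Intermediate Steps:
Function('I')(Q, p) = Pow(Add(-4, p), Rational(1, 2)) (Function('I')(Q, p) = Pow(Add(p, -4), Rational(1, 2)) = Pow(Add(-4, p), Rational(1, 2)))
H = Rational(24331, 36244) (H = Mul(Add(9, 24322), Pow(Add(19470, 16774), -1)) = Mul(24331, Pow(36244, -1)) = Mul(24331, Rational(1, 36244)) = Rational(24331, 36244) ≈ 0.67131)
Pow(Add(H, Function('I')(Add(6, 18), 41)), Rational(1, 2)) = Pow(Add(Rational(24331, 36244), Pow(Add(-4, 41), Rational(1, 2))), Rational(1, 2)) = Pow(Add(Rational(24331, 36244), Pow(37, Rational(1, 2))), Rational(1, 2))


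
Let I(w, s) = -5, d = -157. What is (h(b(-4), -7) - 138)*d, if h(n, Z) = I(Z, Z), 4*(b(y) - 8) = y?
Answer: 22451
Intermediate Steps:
b(y) = 8 + y/4
h(n, Z) = -5
(h(b(-4), -7) - 138)*d = (-5 - 138)*(-157) = -143*(-157) = 22451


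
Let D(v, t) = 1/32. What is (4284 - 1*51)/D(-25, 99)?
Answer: 135456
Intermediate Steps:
D(v, t) = 1/32
(4284 - 1*51)/D(-25, 99) = (4284 - 1*51)/(1/32) = (4284 - 51)*32 = 4233*32 = 135456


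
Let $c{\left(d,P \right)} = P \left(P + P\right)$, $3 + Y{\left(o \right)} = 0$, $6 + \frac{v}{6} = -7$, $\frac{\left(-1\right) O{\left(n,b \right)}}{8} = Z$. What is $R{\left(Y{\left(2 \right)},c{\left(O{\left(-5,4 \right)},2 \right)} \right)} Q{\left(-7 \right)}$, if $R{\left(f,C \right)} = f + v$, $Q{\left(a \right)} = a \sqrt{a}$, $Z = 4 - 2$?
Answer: $567 i \sqrt{7} \approx 1500.1 i$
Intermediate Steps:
$Z = 2$
$O{\left(n,b \right)} = -16$ ($O{\left(n,b \right)} = \left(-8\right) 2 = -16$)
$v = -78$ ($v = -36 + 6 \left(-7\right) = -36 - 42 = -78$)
$Y{\left(o \right)} = -3$ ($Y{\left(o \right)} = -3 + 0 = -3$)
$c{\left(d,P \right)} = 2 P^{2}$ ($c{\left(d,P \right)} = P 2 P = 2 P^{2}$)
$Q{\left(a \right)} = a^{\frac{3}{2}}$
$R{\left(f,C \right)} = -78 + f$ ($R{\left(f,C \right)} = f - 78 = -78 + f$)
$R{\left(Y{\left(2 \right)},c{\left(O{\left(-5,4 \right)},2 \right)} \right)} Q{\left(-7 \right)} = \left(-78 - 3\right) \left(-7\right)^{\frac{3}{2}} = - 81 \left(- 7 i \sqrt{7}\right) = 567 i \sqrt{7}$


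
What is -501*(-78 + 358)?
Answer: -140280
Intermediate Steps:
-501*(-78 + 358) = -501*280 = -140280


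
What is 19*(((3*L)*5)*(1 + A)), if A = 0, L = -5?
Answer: -1425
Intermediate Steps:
19*(((3*L)*5)*(1 + A)) = 19*(((3*(-5))*5)*(1 + 0)) = 19*(-15*5*1) = 19*(-75*1) = 19*(-75) = -1425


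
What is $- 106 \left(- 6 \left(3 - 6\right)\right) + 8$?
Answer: $-1900$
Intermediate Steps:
$- 106 \left(- 6 \left(3 - 6\right)\right) + 8 = - 106 \left(\left(-6\right) \left(-3\right)\right) + 8 = \left(-106\right) 18 + 8 = -1908 + 8 = -1900$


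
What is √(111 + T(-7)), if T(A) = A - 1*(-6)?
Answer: √110 ≈ 10.488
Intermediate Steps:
T(A) = 6 + A (T(A) = A + 6 = 6 + A)
√(111 + T(-7)) = √(111 + (6 - 7)) = √(111 - 1) = √110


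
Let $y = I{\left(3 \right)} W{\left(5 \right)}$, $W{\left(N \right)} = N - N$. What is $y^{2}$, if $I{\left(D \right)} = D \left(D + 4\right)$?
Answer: $0$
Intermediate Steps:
$W{\left(N \right)} = 0$
$I{\left(D \right)} = D \left(4 + D\right)$
$y = 0$ ($y = 3 \left(4 + 3\right) 0 = 3 \cdot 7 \cdot 0 = 21 \cdot 0 = 0$)
$y^{2} = 0^{2} = 0$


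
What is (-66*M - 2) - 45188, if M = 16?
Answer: -46246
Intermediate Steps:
(-66*M - 2) - 45188 = (-66*16 - 2) - 45188 = (-1056 - 2) - 45188 = -1058 - 45188 = -46246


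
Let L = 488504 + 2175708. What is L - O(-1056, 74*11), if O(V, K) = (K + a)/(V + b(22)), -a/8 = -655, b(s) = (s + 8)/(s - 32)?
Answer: 940468854/353 ≈ 2.6642e+6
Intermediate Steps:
L = 2664212
b(s) = (8 + s)/(-32 + s)
a = 5240 (a = -8*(-655) = 5240)
O(V, K) = (5240 + K)/(-3 + V) (O(V, K) = (K + 5240)/(V + (8 + 22)/(-32 + 22)) = (5240 + K)/(V + 30/(-10)) = (5240 + K)/(V - ⅒*30) = (5240 + K)/(V - 3) = (5240 + K)/(-3 + V))
L - O(-1056, 74*11) = 2664212 - (5240 + 74*11)/(-3 - 1056) = 2664212 - (5240 + 814)/(-1059) = 2664212 - (-1)*6054/1059 = 2664212 - 1*(-2018/353) = 2664212 + 2018/353 = 940468854/353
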